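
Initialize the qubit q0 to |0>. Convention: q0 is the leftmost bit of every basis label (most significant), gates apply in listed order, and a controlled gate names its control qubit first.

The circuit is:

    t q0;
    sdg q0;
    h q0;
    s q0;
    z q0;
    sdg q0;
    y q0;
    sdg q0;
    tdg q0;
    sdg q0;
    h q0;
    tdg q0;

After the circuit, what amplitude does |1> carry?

The final state's coefficient on |1> equals 1/2 + exp(I*pi/4)/2.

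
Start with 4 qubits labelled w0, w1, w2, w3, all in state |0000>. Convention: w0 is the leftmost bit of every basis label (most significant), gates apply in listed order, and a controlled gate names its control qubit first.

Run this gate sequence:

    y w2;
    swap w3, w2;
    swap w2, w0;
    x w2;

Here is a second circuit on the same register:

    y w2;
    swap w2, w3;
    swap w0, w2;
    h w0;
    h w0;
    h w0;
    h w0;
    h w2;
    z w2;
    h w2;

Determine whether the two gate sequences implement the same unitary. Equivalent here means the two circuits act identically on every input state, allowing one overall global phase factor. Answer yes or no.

Yes: on every input state the two circuits agree up to one overall phase factor.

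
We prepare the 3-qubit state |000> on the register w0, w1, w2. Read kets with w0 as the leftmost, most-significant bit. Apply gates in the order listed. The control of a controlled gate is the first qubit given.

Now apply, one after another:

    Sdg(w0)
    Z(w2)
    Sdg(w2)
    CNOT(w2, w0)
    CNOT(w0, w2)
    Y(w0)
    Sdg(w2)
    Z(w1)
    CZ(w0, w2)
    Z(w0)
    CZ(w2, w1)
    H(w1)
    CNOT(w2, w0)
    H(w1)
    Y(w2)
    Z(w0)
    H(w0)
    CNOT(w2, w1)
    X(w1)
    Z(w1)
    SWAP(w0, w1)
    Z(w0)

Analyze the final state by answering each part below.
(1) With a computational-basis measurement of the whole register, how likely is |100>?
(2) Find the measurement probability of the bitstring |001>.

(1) The probability of measuring |100> is 0.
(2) Outcome |001> occurs with probability 1/2.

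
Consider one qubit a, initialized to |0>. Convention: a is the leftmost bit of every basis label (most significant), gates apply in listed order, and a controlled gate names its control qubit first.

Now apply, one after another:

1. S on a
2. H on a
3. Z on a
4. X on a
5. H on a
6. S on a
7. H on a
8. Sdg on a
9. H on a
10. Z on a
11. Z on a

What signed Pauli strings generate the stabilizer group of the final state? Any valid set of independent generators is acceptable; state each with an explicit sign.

The final state is stabilized by the group generated by -Y; other independent generating sets are equally valid.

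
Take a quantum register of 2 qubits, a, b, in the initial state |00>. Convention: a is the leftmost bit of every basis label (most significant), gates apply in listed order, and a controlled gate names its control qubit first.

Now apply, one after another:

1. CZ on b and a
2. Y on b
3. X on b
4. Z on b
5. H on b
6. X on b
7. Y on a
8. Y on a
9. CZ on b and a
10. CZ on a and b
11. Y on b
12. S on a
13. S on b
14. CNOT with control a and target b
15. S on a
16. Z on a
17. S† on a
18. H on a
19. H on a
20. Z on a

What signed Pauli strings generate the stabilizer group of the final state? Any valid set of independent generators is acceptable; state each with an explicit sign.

The stabilizer group can be generated by -IY, +ZI, among other valid generating sets.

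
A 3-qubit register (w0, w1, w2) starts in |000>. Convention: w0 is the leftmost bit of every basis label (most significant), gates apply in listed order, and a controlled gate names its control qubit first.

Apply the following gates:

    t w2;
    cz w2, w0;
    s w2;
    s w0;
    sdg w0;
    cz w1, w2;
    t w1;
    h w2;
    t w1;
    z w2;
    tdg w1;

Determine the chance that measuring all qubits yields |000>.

Outcome |000> occurs with probability 1/2.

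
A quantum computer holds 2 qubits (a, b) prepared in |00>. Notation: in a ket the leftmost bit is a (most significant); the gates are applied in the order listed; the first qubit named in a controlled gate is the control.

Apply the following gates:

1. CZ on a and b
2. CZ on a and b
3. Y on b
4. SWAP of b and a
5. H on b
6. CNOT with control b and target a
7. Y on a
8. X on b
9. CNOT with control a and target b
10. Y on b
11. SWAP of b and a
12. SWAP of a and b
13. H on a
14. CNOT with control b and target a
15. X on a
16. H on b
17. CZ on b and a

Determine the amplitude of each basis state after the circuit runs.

The resulting statevector has amplitude -sqrt(2)*I/2 on |00>, -sqrt(2)*I/2 on |01>, 0 on |10>, 0 on |11>.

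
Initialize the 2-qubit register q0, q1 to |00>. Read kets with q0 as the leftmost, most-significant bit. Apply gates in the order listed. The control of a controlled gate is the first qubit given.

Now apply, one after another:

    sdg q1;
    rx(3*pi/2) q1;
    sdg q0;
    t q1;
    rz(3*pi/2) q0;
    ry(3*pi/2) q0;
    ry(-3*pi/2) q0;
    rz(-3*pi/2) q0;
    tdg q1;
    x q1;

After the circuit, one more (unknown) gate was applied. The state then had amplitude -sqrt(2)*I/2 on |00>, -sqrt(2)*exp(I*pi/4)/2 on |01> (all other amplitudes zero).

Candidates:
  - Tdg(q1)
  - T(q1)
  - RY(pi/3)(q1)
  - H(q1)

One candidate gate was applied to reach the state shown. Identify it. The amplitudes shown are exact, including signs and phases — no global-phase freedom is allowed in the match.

The unique candidate consistent with the amplitudes is T(q1). Key observation: gates 4-9 undo each other exactly, leaving only the rest of the circuit to track.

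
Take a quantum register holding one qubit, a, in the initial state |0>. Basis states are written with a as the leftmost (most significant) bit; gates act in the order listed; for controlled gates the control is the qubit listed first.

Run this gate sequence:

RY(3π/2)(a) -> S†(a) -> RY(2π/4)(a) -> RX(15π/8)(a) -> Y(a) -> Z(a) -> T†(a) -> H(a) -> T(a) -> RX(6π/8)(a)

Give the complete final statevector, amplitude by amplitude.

The resulting statevector has amplitude -sqrt(2)*sqrt(sqrt(2)/4 + 1/2)*sin(pi/16)/4 + sqrt(2)*sqrt(1/2 - sqrt(2)/4)*sin(pi/16)/4 + sqrt(2)*sqrt(1/2 - sqrt(2)/4)*cos(pi/16)/4 + sqrt(2)*sqrt(sqrt(2)/4 + 1/2)*cos(pi/16)/4 - sqrt(2)*I*sqrt(sqrt(2)/4 + 1/2)*cos(pi/16)/4 - sqrt(2)*sqrt(sqrt(2)/4 + 1/2)*exp(I*pi/4)*cos(pi/16)/4 - sqrt(2)*I*sqrt(sqrt(2)/4 + 1/2)*exp(I*pi/4)*cos(pi/16)/4 - sqrt(2)*I*sqrt(1/2 - sqrt(2)/4)*cos(pi/16)/4 - sqrt(2)*I*sqrt(1/2 - sqrt(2)/4)*exp(-I*pi/4)*cos(pi/16)/4 - sqrt(2)*sqrt(sqrt(2)/4 + 1/2)*exp(I*pi/4)*sin(pi/16)/4 - sqrt(2)*I*sqrt(sqrt(2)/4 + 1/2)*exp(I*pi/4)*sin(pi/16)/4 - sqrt(2)*I*sqrt(1/2 - sqrt(2)/4)*sin(pi/16)/4 + sqrt(2)*sqrt(1/2 - sqrt(2)/4)*exp(-I*pi/4)*sin(pi/16)/4 + sqrt(2)*I*sqrt(1/2 - sqrt(2)/4)*exp(-I*pi/4)*sin(pi/16)/4 + sqrt(2)*I*sqrt(sqrt(2)/4 + 1/2)*sin(pi/16)/4 - sqrt(2)*sqrt(1/2 - sqrt(2)/4)*exp(-I*pi/4)*cos(pi/16)/4 on |0>, -sqrt(2)*sqrt(sqrt(2)/4 + 1/2)*cos(pi/16)/4 - sqrt(2)*sqrt(sqrt(2)/4 + 1/2)*sin(pi/16)/4 - sqrt(2)*sqrt(1/2 - sqrt(2)/4)*sin(pi/16)/4 + sqrt(2)*sqrt(1/2 - sqrt(2)/4)*cos(pi/16)/4 - sqrt(2)*I*sqrt(sqrt(2)/4 + 1/2)*cos(pi/16)/4 - sqrt(2)*I*sqrt(1/2 - sqrt(2)/4)*exp(I*pi/4)*cos(pi/16)/4 - sqrt(2)*I*sqrt(sqrt(2)/4 + 1/2)*sin(pi/16)/4 - sqrt(2)*I*sqrt(sqrt(2)/4 + 1/2)*exp(-I*pi/4)*sin(pi/16)/4 + sqrt(2)*sqrt(sqrt(2)/4 + 1/2)*exp(-I*pi/4)*sin(pi/16)/4 - sqrt(2)*I*sqrt(1/2 - sqrt(2)/4)*sin(pi/16)/4 - sqrt(2)*I*sqrt(1/2 - sqrt(2)/4)*exp(I*pi/4)*sin(pi/16)/4 + sqrt(2)*sqrt(1/2 - sqrt(2)/4)*exp(I*pi/4)*sin(pi/16)/4 + sqrt(2)*sqrt(1/2 - sqrt(2)/4)*exp(I*pi/4)*cos(pi/16)/4 + sqrt(2)*I*sqrt(1/2 - sqrt(2)/4)*cos(pi/16)/4 - sqrt(2)*sqrt(sqrt(2)/4 + 1/2)*exp(-I*pi/4)*cos(pi/16)/4 + sqrt(2)*I*sqrt(sqrt(2)/4 + 1/2)*exp(-I*pi/4)*cos(pi/16)/4 on |1>.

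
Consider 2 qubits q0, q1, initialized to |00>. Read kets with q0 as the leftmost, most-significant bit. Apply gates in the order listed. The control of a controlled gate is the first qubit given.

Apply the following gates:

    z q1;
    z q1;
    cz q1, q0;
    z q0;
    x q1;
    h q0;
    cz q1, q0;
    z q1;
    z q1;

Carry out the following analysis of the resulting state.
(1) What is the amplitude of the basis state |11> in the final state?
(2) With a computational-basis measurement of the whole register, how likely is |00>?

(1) |11> carries amplitude -sqrt(2)/2 in the final state.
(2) Outcome |00> occurs with probability 0.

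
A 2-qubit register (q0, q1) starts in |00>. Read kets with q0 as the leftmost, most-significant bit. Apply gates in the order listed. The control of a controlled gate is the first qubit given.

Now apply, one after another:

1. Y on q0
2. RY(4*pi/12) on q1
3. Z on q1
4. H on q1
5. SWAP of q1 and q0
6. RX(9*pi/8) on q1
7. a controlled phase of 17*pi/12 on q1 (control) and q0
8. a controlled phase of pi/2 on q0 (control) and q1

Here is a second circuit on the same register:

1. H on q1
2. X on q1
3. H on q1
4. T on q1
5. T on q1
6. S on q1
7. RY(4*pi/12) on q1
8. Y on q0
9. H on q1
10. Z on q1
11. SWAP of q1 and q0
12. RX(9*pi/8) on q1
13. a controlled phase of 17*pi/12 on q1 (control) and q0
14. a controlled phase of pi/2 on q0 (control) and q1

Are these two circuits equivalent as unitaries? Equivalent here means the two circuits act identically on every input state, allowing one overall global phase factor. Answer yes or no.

No — the two circuits implement different unitaries, even allowing a global phase.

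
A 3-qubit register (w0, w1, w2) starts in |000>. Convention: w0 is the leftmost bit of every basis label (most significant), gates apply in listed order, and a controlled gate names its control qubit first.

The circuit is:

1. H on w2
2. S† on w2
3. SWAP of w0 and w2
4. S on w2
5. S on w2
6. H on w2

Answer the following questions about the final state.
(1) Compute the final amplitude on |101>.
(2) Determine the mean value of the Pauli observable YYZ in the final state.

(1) The final state's coefficient on |101> equals -I/2.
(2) The observable YYZ averages to 0.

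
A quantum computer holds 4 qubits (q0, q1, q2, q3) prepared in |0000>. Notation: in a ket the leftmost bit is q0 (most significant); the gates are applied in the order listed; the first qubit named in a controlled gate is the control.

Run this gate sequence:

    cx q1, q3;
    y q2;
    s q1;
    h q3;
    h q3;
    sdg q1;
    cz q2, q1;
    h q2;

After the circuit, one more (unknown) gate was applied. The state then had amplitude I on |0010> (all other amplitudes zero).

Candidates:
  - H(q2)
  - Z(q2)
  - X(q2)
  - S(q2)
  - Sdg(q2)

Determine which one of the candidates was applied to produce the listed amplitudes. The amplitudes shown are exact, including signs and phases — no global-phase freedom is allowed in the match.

It was H(q2) that produced the state shown.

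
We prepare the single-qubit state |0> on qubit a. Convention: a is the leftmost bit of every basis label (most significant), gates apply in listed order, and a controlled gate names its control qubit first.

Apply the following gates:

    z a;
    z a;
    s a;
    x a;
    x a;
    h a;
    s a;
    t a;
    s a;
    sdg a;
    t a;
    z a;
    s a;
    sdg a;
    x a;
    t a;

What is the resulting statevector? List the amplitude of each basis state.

After the circuit, the state carries amplitude sqrt(2)/2 on |0>, sqrt(2)*exp(I*pi/4)/2 on |1>.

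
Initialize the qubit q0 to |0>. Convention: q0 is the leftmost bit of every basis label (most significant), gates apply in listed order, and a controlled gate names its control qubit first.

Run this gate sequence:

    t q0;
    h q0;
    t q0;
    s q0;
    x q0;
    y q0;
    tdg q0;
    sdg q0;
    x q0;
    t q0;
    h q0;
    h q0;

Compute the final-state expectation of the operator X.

In the final state, X has expectation -sqrt(2)/2.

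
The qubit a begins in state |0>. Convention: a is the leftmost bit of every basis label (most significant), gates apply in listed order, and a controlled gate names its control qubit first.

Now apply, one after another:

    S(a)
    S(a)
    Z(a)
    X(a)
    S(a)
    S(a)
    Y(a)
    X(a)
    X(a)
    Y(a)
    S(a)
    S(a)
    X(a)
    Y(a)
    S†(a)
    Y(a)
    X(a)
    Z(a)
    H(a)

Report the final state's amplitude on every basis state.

After the circuit, the state carries amplitude sqrt(2)*I/2 on |0>, -sqrt(2)*I/2 on |1>.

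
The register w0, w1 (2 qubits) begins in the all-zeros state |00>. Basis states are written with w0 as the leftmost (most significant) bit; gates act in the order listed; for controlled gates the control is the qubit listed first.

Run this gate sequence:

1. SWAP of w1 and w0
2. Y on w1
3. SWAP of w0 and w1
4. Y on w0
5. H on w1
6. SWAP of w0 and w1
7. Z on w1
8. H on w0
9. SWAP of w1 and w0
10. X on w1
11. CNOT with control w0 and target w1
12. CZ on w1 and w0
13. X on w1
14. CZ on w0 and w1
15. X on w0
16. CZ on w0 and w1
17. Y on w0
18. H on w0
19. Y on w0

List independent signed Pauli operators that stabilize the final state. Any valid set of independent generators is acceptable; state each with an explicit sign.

One valid set of independent stabilizer generators is -XI, +IZ (any independent generating set of the same group is equally correct).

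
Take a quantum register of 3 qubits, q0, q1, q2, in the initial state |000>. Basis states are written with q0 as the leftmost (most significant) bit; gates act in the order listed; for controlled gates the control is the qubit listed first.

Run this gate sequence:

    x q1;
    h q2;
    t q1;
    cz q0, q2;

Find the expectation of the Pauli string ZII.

The observable ZII averages to 1.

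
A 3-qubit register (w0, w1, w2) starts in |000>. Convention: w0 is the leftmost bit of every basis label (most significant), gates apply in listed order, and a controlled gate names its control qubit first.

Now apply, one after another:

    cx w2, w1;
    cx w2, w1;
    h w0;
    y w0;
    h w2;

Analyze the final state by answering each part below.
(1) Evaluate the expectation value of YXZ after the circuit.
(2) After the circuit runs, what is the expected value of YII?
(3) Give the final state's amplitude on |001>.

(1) The expectation value of YXZ is 0. Key observation: the block from step 1 through step 2 cancels to the identity and can be dropped.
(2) In the final state, YII has expectation 0.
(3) |001> carries amplitude -I/2 in the final state.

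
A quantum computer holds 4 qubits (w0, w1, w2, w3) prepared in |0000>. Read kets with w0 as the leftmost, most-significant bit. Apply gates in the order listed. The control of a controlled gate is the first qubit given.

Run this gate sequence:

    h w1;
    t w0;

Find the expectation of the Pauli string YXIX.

The observable YXIX averages to 0.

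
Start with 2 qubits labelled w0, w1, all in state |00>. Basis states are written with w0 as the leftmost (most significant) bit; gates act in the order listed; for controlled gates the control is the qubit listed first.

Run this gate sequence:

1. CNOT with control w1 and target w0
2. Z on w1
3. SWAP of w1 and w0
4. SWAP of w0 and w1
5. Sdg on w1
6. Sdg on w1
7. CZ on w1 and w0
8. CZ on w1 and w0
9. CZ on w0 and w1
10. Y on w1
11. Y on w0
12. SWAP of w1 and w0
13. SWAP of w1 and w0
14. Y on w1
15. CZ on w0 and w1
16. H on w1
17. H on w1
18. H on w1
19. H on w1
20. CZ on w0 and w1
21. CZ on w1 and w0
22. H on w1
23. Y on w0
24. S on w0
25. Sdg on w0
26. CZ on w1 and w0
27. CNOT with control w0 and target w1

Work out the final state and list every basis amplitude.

After the circuit, the state carries amplitude sqrt(2)/2 on |00>, sqrt(2)/2 on |01>, 0 on |10>, 0 on |11>. Key observation: gates 15-20 undo each other exactly, leaving only the rest of the circuit to track.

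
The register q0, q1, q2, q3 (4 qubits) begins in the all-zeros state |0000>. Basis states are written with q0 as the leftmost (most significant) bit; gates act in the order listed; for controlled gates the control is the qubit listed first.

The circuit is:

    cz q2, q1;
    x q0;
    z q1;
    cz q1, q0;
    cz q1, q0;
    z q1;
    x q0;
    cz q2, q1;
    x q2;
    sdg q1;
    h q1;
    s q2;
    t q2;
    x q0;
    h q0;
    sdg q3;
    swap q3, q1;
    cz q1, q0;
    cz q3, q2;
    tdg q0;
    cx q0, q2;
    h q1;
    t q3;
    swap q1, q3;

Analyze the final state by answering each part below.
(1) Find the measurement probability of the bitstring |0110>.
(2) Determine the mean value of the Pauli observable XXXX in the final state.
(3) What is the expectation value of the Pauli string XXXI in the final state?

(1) A full measurement returns |0110> with probability 1/8. Key observation: gates 1-8 undo each other exactly, leaving only the rest of the circuit to track.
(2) The expectation value of XXXX is 1/2.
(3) In the final state, XXXI has expectation 1/2.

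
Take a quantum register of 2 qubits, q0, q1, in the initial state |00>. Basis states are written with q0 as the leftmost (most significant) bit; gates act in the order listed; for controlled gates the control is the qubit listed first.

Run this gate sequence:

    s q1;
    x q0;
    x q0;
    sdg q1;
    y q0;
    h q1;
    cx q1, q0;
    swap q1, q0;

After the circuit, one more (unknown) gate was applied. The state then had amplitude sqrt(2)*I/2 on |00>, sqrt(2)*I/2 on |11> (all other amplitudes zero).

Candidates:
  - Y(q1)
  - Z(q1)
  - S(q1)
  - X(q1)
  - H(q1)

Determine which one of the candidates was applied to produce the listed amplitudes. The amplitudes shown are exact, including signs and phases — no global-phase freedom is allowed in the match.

It was X(q1) that produced the state shown.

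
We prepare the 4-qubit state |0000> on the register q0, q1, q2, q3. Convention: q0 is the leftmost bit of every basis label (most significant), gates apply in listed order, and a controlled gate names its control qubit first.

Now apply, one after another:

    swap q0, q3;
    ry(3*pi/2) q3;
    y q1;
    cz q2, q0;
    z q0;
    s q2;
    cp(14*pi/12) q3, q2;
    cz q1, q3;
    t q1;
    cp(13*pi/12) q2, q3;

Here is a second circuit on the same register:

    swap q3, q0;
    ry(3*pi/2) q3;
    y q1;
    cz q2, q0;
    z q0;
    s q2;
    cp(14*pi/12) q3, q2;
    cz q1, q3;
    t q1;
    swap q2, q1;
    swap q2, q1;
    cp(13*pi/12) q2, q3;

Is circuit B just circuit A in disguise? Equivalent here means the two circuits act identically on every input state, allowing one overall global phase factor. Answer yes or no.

Yes — the two circuits implement the same unitary up to a global phase.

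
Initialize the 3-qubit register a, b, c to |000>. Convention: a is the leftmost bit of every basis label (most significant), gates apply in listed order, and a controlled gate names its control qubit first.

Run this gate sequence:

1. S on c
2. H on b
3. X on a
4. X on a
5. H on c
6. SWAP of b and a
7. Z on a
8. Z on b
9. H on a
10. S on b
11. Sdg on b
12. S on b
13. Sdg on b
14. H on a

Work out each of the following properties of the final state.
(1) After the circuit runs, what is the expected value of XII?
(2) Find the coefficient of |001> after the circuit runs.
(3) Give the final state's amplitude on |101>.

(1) In the final state, XII has expectation -1. Key observation: the block from step 10 through step 13 cancels to the identity and can be dropped.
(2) The amplitude on |001> is 1/2.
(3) The final state's coefficient on |101> equals -1/2.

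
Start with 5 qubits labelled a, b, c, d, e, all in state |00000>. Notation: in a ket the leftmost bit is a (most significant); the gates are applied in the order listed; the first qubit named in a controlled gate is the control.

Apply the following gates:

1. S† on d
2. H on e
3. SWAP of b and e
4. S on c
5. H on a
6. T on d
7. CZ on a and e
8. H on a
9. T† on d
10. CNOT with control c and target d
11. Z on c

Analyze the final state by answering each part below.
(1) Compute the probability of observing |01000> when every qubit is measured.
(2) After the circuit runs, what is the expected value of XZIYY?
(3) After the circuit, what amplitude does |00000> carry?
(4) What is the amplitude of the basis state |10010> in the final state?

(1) Outcome |01000> occurs with probability 1/2.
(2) The expectation value of XZIYY is 0.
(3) |00000> carries amplitude sqrt(2)/2 in the final state.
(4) The final state's coefficient on |10010> equals 0.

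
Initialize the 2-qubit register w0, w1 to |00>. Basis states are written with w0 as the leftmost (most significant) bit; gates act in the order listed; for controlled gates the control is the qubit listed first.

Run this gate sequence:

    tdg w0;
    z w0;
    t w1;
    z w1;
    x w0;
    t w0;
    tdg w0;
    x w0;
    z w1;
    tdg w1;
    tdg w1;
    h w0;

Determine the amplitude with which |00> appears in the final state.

The final state's coefficient on |00> equals sqrt(2)/2. Key observation: the block from step 3 through step 10 cancels to the identity and can be dropped.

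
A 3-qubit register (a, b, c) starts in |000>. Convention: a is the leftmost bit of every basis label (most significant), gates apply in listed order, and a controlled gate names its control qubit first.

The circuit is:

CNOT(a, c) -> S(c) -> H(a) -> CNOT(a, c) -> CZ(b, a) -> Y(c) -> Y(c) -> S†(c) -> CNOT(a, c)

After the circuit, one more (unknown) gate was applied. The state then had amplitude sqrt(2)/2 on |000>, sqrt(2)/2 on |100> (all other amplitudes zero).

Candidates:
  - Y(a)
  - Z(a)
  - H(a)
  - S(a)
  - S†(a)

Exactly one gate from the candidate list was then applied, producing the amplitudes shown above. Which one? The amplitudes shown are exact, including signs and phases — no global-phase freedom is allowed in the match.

The applied gate was S(a).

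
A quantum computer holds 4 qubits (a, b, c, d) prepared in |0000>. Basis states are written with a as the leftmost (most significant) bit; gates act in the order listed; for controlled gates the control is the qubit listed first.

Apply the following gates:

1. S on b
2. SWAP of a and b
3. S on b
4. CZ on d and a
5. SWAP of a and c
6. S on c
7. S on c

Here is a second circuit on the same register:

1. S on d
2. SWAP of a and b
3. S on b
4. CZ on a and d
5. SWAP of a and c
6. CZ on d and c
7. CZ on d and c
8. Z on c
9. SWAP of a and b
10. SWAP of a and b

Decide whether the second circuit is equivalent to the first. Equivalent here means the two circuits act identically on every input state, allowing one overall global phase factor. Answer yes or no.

No — the two circuits implement different unitaries, even allowing a global phase.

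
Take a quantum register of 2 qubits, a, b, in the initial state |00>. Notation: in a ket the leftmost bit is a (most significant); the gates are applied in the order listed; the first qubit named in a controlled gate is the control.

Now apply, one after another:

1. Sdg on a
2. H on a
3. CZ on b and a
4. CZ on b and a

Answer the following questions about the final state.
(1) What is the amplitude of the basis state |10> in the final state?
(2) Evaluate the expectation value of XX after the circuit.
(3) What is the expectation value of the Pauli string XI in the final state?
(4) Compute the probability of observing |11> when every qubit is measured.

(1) The final state's coefficient on |10> equals sqrt(2)/2. Key observation: steps 3-4 multiply out to the identity, so the circuit reduces to the remaining gates.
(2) The expectation value of XX is 0.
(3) The expectation value of XI is 1.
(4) The probability of measuring |11> is 0.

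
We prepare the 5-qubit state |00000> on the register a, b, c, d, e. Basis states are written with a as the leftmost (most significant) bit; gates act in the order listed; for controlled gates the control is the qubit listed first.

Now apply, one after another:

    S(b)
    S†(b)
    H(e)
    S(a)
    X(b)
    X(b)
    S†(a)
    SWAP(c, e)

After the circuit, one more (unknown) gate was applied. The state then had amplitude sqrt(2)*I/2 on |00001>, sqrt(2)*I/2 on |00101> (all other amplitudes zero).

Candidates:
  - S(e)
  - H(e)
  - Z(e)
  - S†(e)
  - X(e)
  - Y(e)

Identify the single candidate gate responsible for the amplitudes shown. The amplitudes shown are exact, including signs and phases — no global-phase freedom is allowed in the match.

It was Y(e) that produced the state shown.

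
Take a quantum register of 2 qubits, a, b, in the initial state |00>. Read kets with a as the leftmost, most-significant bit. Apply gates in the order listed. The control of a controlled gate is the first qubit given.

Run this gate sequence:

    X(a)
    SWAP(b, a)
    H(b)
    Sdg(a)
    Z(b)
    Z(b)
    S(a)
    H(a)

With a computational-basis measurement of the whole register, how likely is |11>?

The probability of measuring |11> is 1/4.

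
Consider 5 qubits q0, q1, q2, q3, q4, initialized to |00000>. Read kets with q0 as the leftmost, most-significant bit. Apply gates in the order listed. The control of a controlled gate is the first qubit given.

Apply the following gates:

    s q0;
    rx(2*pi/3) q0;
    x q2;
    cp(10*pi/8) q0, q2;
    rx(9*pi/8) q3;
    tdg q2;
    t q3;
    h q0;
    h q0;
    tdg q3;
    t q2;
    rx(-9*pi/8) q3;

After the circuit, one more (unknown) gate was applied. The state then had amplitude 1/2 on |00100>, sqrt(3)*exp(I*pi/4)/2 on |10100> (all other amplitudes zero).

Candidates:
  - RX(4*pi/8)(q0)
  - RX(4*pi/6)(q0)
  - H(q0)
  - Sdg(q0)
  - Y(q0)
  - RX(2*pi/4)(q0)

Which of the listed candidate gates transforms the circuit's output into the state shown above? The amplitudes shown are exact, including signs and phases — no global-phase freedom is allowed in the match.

The applied gate was Sdg(q0). Key observation: gates 5-12 undo each other exactly, leaving only the rest of the circuit to track.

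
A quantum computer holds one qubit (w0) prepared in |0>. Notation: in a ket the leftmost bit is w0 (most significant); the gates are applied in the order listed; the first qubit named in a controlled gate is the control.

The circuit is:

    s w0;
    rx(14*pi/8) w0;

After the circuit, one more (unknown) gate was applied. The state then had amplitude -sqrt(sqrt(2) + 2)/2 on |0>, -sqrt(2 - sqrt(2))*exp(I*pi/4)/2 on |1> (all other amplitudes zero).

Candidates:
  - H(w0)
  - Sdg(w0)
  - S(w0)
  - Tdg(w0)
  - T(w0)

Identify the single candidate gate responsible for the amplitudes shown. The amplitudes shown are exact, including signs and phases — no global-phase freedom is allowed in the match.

The unique candidate consistent with the amplitudes is Tdg(w0).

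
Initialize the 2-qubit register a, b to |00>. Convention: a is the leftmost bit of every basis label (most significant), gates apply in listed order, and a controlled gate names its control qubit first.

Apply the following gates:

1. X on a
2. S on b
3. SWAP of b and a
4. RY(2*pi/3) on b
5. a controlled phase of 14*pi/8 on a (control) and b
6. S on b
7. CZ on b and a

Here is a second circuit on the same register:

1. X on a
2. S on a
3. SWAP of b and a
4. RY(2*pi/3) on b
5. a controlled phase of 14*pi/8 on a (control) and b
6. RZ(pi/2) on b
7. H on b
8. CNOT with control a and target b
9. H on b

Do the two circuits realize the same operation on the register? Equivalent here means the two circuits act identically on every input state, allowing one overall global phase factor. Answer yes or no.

No, they are not equivalent — no single phase factor reconciles the two unitaries.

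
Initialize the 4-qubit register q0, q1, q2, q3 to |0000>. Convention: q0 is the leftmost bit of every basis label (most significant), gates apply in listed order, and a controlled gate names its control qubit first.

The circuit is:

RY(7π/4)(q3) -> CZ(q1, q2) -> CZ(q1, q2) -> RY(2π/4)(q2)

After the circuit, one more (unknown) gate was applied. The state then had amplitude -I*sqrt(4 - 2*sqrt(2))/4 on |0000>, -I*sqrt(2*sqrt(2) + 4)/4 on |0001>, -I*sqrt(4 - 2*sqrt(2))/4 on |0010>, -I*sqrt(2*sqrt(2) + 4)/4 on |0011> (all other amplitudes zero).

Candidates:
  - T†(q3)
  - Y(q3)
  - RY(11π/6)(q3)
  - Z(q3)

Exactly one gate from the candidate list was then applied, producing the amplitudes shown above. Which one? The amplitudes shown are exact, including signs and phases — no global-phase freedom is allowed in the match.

The unique candidate consistent with the amplitudes is Y(q3). Key observation: gates 2-3 undo each other exactly, leaving only the rest of the circuit to track.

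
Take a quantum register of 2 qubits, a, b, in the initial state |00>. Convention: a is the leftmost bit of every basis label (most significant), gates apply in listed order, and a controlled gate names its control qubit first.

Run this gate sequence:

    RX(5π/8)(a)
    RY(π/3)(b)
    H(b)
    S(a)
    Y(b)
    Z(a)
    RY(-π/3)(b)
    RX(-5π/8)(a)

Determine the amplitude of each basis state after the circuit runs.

After the circuit, the state carries amplitude (1 - I)*(-sqrt(4 - 2*sqrt(2)) + sqrt(12 - 6*sqrt(2)) - 2*sqrt(2)*I + 2*sqrt(6)*I)/16 on |00>, (1 - I)*(sqrt(4 - 2*sqrt(2)) + sqrt(12 - 6*sqrt(2)) + 2*sqrt(2)*I + 2*sqrt(6)*I)/16 on |01>, -sqrt(6)*sqrt(sqrt(2) + 2)/16 + sqrt(2)*sqrt(sqrt(2) + 2)/16 - sqrt(6)*I*sqrt(sqrt(2) + 2)/16 + sqrt(2)*I*sqrt(sqrt(2) + 2)/16 on |10>, -I*(1 - I)*sqrt(sqrt(2) + 2)*(sqrt(2) + sqrt(6))/16 on |11>.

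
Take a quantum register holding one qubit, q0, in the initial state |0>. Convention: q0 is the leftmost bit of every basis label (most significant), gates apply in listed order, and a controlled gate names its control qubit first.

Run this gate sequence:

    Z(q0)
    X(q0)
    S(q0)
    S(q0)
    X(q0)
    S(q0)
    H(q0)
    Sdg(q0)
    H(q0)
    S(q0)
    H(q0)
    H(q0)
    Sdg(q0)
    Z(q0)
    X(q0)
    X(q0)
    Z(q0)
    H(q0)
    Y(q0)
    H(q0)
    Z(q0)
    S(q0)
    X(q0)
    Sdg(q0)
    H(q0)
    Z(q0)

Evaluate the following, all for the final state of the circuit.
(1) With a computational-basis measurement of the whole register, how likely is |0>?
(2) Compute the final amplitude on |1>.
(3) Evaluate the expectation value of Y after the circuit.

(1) The probability of measuring |0> is 1/2.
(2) The amplitude on |1> is -sqrt(2)/2.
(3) The observable Y averages to -1.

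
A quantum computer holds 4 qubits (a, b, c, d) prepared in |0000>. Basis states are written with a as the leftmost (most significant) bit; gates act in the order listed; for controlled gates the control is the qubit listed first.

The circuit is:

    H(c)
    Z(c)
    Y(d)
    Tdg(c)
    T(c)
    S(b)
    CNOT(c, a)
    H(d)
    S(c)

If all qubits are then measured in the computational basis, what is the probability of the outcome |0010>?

Outcome |0010> occurs with probability 0.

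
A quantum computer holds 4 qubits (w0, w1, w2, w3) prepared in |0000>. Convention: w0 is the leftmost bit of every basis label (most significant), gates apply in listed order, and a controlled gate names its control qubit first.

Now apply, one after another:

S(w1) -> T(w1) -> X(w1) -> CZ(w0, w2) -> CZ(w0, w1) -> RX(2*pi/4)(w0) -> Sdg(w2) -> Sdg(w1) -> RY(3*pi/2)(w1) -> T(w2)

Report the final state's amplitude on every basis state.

The resulting statevector has amplitude I/2 on |0000>, I/2 on |0100>, 1/2 on |1000>, 1/2 on |1100>, and 0 on every other basis state.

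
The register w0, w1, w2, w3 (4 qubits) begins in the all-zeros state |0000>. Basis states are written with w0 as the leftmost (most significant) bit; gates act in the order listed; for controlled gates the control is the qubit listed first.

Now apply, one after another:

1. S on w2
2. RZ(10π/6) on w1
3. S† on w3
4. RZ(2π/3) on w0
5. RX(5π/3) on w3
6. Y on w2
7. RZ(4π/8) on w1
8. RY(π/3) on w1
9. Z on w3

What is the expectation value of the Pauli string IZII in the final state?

The expectation value of IZII is 1/2.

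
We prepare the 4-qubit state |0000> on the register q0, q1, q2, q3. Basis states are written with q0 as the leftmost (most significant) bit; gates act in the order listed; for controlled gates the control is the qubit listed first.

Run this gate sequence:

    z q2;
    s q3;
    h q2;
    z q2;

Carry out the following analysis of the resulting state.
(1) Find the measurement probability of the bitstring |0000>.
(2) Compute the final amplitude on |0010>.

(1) The probability of measuring |0000> is 1/2.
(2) The amplitude on |0010> is -sqrt(2)/2.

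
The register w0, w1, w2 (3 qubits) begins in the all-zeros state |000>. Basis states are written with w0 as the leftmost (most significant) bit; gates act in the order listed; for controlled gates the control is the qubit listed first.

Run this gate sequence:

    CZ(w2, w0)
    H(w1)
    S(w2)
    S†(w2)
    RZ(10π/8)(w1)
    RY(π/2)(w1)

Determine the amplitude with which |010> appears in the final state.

The final state's coefficient on |010> equals (-1 + exp(I*pi/4))*exp(3*I*pi/8)/2. Key observation: steps 3-4 multiply out to the identity, so the circuit reduces to the remaining gates.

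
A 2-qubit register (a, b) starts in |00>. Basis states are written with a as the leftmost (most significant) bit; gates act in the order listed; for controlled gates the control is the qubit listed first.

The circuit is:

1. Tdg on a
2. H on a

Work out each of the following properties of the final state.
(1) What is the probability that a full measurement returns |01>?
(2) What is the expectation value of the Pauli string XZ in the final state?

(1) The probability of measuring |01> is 0.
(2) The observable XZ averages to 1.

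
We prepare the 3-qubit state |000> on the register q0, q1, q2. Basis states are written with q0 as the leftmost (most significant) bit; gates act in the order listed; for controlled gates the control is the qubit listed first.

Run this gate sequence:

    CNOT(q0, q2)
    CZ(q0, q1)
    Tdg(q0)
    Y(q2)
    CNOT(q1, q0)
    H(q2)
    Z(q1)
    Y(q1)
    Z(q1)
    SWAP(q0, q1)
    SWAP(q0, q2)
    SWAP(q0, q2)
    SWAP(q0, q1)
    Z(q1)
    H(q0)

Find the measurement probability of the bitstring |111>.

A full measurement returns |111> with probability 1/4. Key observation: gates 9-14 undo each other exactly, leaving only the rest of the circuit to track.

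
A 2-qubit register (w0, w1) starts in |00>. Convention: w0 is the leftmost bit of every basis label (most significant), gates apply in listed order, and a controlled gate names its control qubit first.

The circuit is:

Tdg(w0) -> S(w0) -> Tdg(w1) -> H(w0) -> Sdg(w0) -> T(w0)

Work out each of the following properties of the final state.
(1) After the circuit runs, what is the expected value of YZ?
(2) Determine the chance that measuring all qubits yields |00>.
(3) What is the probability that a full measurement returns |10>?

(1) In the final state, YZ has expectation -sqrt(2)/2.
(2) The probability of measuring |00> is 1/2.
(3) Outcome |10> occurs with probability 1/2.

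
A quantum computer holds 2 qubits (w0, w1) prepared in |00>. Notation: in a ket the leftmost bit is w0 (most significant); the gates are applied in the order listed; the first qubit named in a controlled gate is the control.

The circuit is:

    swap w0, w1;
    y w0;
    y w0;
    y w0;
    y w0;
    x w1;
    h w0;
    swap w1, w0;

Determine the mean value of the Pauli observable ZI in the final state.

The expectation value of ZI is -1. Key observation: the block from step 2 through step 5 cancels to the identity and can be dropped.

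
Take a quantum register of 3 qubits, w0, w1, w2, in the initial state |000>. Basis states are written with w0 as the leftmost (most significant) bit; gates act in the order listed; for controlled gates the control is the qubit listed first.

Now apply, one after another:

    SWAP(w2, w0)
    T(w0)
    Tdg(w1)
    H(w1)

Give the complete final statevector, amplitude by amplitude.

After the circuit, the state carries amplitude sqrt(2)/2 on |000>, sqrt(2)/2 on |010>, and 0 on every other basis state.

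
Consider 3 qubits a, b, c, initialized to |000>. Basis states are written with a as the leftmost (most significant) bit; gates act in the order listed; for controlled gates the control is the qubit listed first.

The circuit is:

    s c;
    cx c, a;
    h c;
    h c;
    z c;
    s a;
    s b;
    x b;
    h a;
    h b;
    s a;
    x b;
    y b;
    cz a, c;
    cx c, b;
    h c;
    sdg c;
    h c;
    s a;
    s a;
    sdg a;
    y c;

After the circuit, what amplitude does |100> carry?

The amplitude on |100> is 1/4 + I/4. Key observation: gates 20-21 undo each other exactly, leaving only the rest of the circuit to track.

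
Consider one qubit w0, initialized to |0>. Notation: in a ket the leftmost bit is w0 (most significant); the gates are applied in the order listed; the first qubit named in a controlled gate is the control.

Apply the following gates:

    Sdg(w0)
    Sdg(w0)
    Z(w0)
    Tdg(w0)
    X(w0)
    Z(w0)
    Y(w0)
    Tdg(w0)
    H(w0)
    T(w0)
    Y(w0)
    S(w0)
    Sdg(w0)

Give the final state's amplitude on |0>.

|0> carries amplitude sqrt(2)*exp(I*pi/4)/2 in the final state.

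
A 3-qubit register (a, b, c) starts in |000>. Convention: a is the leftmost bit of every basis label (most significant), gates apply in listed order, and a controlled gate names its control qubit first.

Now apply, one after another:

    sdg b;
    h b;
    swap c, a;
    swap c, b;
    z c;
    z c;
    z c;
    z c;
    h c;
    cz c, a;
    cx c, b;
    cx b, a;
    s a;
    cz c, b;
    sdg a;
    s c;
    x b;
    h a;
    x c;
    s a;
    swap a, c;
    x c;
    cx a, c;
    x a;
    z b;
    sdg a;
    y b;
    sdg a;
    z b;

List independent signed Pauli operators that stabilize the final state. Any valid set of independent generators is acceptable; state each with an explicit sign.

One valid set of independent stabilizer generators is +IIY, +ZII, +IZI (any independent generating set of the same group is equally correct).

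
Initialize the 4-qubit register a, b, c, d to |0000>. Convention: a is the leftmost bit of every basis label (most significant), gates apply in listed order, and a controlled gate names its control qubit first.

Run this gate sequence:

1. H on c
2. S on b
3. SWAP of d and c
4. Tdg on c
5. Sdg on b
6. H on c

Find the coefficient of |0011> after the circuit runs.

The final state's coefficient on |0011> equals 1/2.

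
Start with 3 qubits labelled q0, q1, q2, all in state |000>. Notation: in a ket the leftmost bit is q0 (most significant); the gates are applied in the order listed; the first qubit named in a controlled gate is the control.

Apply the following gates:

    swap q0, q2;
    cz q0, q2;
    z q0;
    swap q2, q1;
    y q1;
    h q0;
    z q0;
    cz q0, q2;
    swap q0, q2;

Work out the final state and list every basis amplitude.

The final amplitudes are sqrt(2)*I/2 on |010>, -sqrt(2)*I/2 on |011>, and 0 on every other basis state.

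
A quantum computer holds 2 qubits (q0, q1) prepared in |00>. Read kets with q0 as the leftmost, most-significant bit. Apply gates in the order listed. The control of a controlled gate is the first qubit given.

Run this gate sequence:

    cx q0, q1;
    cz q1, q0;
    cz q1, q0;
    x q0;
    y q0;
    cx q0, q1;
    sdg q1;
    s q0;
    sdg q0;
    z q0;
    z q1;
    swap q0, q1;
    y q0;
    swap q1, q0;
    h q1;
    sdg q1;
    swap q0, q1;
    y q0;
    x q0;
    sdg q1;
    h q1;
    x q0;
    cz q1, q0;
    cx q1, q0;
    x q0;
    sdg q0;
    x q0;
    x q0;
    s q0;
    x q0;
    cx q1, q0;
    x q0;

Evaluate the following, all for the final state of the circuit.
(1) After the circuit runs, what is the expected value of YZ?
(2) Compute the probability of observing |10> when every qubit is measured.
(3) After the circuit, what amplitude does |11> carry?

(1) The expectation value of YZ is -1. Key observation: gates 24-31 undo each other exactly, leaving only the rest of the circuit to track.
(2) A full measurement returns |10> with probability 1/4.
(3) |11> carries amplitude 1/2 in the final state.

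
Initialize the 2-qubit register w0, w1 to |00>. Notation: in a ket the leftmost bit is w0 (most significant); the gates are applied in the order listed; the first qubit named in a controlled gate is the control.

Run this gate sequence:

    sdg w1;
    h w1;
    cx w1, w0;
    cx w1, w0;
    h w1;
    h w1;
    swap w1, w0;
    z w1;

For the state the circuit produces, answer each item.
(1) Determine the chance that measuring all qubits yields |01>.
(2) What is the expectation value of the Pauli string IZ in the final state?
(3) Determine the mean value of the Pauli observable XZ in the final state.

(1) The probability of measuring |01> is 0. Key observation: gates 2-5 undo each other exactly, leaving only the rest of the circuit to track.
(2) In the final state, IZ has expectation 1.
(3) The expectation value of XZ is 1.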